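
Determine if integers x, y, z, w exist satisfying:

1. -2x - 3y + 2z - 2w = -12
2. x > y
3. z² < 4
Yes

Take x = 1, y = 0, z = 0, w = 5. Substituting into each constraint:
  (1) -2(1) - 3(0) + 2(0) - 2(5) = -12 ✓
  (2) 1 > 0 ✓
  (3) z² = (0)² = 0, and 0 < 4 ✓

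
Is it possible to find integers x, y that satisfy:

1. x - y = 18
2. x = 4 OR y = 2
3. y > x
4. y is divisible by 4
No

A contradictory subset is {x - y = 18, y > x}. No integer assignment can satisfy these jointly:

  - x - y = 18: is a linear equation tying the variables together
  - y > x: bounds one variable relative to another variable

From the equation, x − y = 18, i.e. y − x = -18; but y > x requires y − x ≥ 1. Contradiction.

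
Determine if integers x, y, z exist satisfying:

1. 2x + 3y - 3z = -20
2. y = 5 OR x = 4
Yes

Take x = 5, y = 5, z = 15. Substituting into each constraint:
  (1) 2(5) + 3(5) - 3(15) = -20 ✓
  (2) y = 5, target 5 ✓ (first branch holds)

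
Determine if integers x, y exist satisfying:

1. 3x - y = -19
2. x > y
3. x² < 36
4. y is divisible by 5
No

A contradictory subset is {3x - y = -19, x > y, x² < 36}. No integer assignment can satisfy these jointly:

  - 3x - y = -19: is a linear equation tying the variables together
  - x > y: bounds one variable relative to another variable
  - x² < 36: restricts x to |x| ≤ 5

The bounds confine x to {-5, -4, -3, -2, -1, 0, 1, 2, 3, 4, 5}. For each value, substitute into the equation:
  • x = -5: the equation forces y = 4, but x > y fails since -5 ≤ 4.
  • x = -4: the equation forces y = 7, but x > y fails since -4 ≤ 7.
  • x = -3: the equation forces y = 10, but x > y fails since -3 ≤ 10.
  • x = -2: the equation forces y = 13, but x > y fails since -2 ≤ 13.
  • x = -1: the equation forces y = 16, but x > y fails since -1 ≤ 16.
  • x = 0: the equation forces y = 19, but x > y fails since 0 ≤ 19.
  • x = 1: the equation forces y = 22, but x > y fails since 1 ≤ 22.
  • x = 2: the equation forces y = 25, but x > y fails since 2 ≤ 25.
  • x = 3: the equation forces y = 28, but x > y fails since 3 ≤ 28.
  • x = 4: the equation forces y = 31, but x > y fails since 4 ≤ 31.
  • x = 5: the equation forces y = 34, but x > y fails since 5 ≤ 34.
Every case fails, so no integer solution exists.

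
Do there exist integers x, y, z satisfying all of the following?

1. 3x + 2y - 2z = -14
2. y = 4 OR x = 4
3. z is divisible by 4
Yes

Take x = -10, y = 4, z = -4. Substituting into each constraint:
  (1) 3(-10) + 2(4) - 2(-4) = -14 ✓
  (2) y = 4, target 4 ✓ (first branch holds)
  (3) -4 = 4 × -1, remainder 0 ✓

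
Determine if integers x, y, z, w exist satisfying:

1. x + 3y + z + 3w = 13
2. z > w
Yes

Take x = 12, y = 0, z = 1, w = 0. Substituting into each constraint:
  (1) 12 + 3(0) + 1 + 3(0) = 13 ✓
  (2) 1 > 0 ✓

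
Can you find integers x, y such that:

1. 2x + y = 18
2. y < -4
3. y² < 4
No

A contradictory subset is {y < -4, y² < 4}. No integer assignment can satisfy these jointly:

  - y < -4: bounds one variable relative to a constant
  - y² < 4: restricts y to |y| ≤ 1

Direct contradiction: the bounds on y require y ≥ -1 and y ≤ -5 simultaneously, which is empty.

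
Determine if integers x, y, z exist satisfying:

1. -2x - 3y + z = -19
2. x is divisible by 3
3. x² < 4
Yes

Take x = 0, y = 7, z = 2. Substituting into each constraint:
  (1) -2(0) - 3(7) + 2 = -19 ✓
  (2) 0 = 3 × 0, remainder 0 ✓
  (3) x² = (0)² = 0, and 0 < 4 ✓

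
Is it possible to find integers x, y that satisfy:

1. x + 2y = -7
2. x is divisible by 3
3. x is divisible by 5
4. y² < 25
Yes

Take x = -15, y = 4. Substituting into each constraint:
  (1) (-15) + 2(4) = -7 ✓
  (2) -15 = 3 × -5, remainder 0 ✓
  (3) -15 = 5 × -3, remainder 0 ✓
  (4) y² = (4)² = 16, and 16 < 25 ✓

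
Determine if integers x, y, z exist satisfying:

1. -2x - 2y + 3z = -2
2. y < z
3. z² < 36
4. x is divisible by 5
Yes

Take x = 0, y = -5, z = -4. Substituting into each constraint:
  (1) -2(0) - 2(-5) + 3(-4) = -2 ✓
  (2) -5 < -4 ✓
  (3) z² = (-4)² = 16, and 16 < 36 ✓
  (4) 0 = 5 × 0, remainder 0 ✓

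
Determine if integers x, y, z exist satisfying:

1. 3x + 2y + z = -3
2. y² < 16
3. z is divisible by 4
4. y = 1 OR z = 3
Yes

Take x = -3, y = 1, z = 4. Substituting into each constraint:
  (1) 3(-3) + 2(1) + 4 = -3 ✓
  (2) y² = (1)² = 1, and 1 < 16 ✓
  (3) 4 = 4 × 1, remainder 0 ✓
  (4) y = 1, target 1 ✓ (first branch holds)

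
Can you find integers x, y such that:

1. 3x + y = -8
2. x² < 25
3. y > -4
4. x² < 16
Yes

Take x = -2, y = -2. Substituting into each constraint:
  (1) 3(-2) + (-2) = -8 ✓
  (2) x² = (-2)² = 4, and 4 < 25 ✓
  (3) -2 > -4 ✓
  (4) x² = (-2)² = 4, and 4 < 16 ✓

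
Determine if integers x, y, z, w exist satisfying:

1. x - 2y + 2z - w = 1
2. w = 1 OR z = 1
Yes

Take x = 0, y = -1, z = 0, w = 1. Substituting into each constraint:
  (1) 0 - 2(-1) + 2(0) + (-1) = 1 ✓
  (2) w = 1, target 1 ✓ (first branch holds)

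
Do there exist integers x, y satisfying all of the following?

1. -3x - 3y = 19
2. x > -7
No

Even the single constraint (-3x - 3y = 19) is infeasible over the integers.

  - -3x - 3y = 19: every term on the left is divisible by 3, so the LHS ≡ 0 (mod 3), but the RHS 19 is not — no integer solution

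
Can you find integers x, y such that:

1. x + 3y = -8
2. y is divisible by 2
Yes

Take x = -8, y = 0. Substituting into each constraint:
  (1) (-8) + 3(0) = -8 ✓
  (2) 0 = 2 × 0, remainder 0 ✓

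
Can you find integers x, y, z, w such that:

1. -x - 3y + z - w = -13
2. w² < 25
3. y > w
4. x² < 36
Yes

Take x = 0, y = 0, z = -14, w = -1. Substituting into each constraint:
  (1) 0 - 3(0) + (-14) + 1 = -13 ✓
  (2) w² = (-1)² = 1, and 1 < 25 ✓
  (3) 0 > -1 ✓
  (4) x² = (0)² = 0, and 0 < 36 ✓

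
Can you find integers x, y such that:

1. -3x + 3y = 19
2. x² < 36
No

Even the single constraint (-3x + 3y = 19) is infeasible over the integers.

  - -3x + 3y = 19: every term on the left is divisible by 3, so the LHS ≡ 0 (mod 3), but the RHS 19 is not — no integer solution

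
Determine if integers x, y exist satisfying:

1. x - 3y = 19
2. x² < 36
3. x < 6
Yes

Take x = 4, y = -5. Substituting into each constraint:
  (1) 4 - 3(-5) = 19 ✓
  (2) x² = (4)² = 16, and 16 < 36 ✓
  (3) 4 < 6 ✓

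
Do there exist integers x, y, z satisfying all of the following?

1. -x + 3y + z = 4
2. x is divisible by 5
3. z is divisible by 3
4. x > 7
Yes

Take x = 20, y = 8, z = 0. Substituting into each constraint:
  (1) (-20) + 3(8) + 0 = 4 ✓
  (2) 20 = 5 × 4, remainder 0 ✓
  (3) 0 = 3 × 0, remainder 0 ✓
  (4) 20 > 7 ✓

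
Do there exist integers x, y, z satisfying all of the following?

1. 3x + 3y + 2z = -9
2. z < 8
Yes

Take x = -3, y = 0, z = 0. Substituting into each constraint:
  (1) 3(-3) + 3(0) + 2(0) = -9 ✓
  (2) 0 < 8 ✓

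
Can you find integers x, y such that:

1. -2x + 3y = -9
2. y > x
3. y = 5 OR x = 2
No

The full constraint system is jointly infeasible over the integers. Each constraint and what it forces:

  - -2x + 3y = -9: is a linear equation tying the variables together
  - y > x: bounds one variable relative to another variable
  - y = 5 OR x = 2: forces a choice: either y = 5 or x = 2

Split on the disjunction (y = 5 OR x = 2):
  • If y = 5: the equation forces x = 12, giving (y, x) = (5, 12), which violates y > x.
  • If x = 2: with x = 2, every remaining term of the linear equation is divisible by 3, so the left side is ≡ 0 (mod 3); but the right side -5 ≡ 1 (mod 3). No integers can satisfy it.
Both branches are infeasible, so the system has no integer solution.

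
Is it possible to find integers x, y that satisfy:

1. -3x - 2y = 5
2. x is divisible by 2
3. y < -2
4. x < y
No

A contradictory subset is {-3x - 2y = 5, y < -2, x < y}. No integer assignment can satisfy these jointly:

  - -3x - 2y = 5: is a linear equation tying the variables together
  - y < -2: bounds one variable relative to a constant
  - x < y: bounds one variable relative to another variable

Propagating the comparison: x < y and y ≤ -3 give x ≤ -4. Range argument: with x ∈ [−∞, -4], y ∈ [−∞, -3], the left side of the equation is at least 18, but the right side is 5 < 18. No integer solution exists.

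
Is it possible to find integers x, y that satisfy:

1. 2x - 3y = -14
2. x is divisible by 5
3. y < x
Yes

Take x = 20, y = 18. Substituting into each constraint:
  (1) 2(20) - 3(18) = -14 ✓
  (2) 20 = 5 × 4, remainder 0 ✓
  (3) 18 < 20 ✓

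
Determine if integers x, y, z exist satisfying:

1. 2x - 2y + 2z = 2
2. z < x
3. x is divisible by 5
Yes

Take x = 0, y = -2, z = -1. Substituting into each constraint:
  (1) 2(0) - 2(-2) + 2(-1) = 2 ✓
  (2) -1 < 0 ✓
  (3) 0 = 5 × 0, remainder 0 ✓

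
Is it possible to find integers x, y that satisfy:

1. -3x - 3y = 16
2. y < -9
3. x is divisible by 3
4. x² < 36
No

Even the single constraint (-3x - 3y = 16) is infeasible over the integers.

  - -3x - 3y = 16: every term on the left is divisible by 3, so the LHS ≡ 0 (mod 3), but the RHS 16 is not — no integer solution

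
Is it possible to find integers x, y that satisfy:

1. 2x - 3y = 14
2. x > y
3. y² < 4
Yes

Take x = 7, y = 0. Substituting into each constraint:
  (1) 2(7) - 3(0) = 14 ✓
  (2) 7 > 0 ✓
  (3) y² = (0)² = 0, and 0 < 4 ✓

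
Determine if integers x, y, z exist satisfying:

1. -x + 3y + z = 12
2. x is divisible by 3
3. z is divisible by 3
Yes

Take x = 0, y = 4, z = 0. Substituting into each constraint:
  (1) 0 + 3(4) + 0 = 12 ✓
  (2) 0 = 3 × 0, remainder 0 ✓
  (3) 0 = 3 × 0, remainder 0 ✓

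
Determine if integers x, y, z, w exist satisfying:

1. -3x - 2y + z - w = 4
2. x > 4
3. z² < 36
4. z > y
Yes

Take x = 5, y = 0, z = 1, w = -18. Substituting into each constraint:
  (1) -3(5) - 2(0) + 1 + 18 = 4 ✓
  (2) 5 > 4 ✓
  (3) z² = (1)² = 1, and 1 < 36 ✓
  (4) 1 > 0 ✓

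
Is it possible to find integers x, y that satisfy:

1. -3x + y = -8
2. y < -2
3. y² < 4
No

A contradictory subset is {y < -2, y² < 4}. No integer assignment can satisfy these jointly:

  - y < -2: bounds one variable relative to a constant
  - y² < 4: restricts y to |y| ≤ 1

Direct contradiction: the bounds on y require y ≥ -1 and y ≤ -3 simultaneously, which is empty.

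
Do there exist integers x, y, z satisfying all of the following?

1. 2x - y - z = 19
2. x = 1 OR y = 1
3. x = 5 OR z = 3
Yes

Take x = 1, y = -20, z = 3. Substituting into each constraint:
  (1) 2(1) + 20 + (-3) = 19 ✓
  (2) x = 1, target 1 ✓ (first branch holds)
  (3) z = 3, target 3 ✓ (second branch holds)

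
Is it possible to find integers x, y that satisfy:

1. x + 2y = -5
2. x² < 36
Yes

Take x = 1, y = -3. Substituting into each constraint:
  (1) 1 + 2(-3) = -5 ✓
  (2) x² = (1)² = 1, and 1 < 36 ✓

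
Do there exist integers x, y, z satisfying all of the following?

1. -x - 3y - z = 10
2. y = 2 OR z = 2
Yes

Take x = -16, y = 2, z = 0. Substituting into each constraint:
  (1) 16 - 3(2) + 0 = 10 ✓
  (2) y = 2, target 2 ✓ (first branch holds)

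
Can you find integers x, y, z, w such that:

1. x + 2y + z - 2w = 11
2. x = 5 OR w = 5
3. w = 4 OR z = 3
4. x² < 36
Yes

Take x = 4, y = 7, z = 3, w = 5. Substituting into each constraint:
  (1) 4 + 2(7) + 3 - 2(5) = 11 ✓
  (2) w = 5, target 5 ✓ (second branch holds)
  (3) z = 3, target 3 ✓ (second branch holds)
  (4) x² = (4)² = 16, and 16 < 36 ✓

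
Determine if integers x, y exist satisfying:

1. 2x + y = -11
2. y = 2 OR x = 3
Yes

Take x = 3, y = -17. Substituting into each constraint:
  (1) 2(3) + (-17) = -11 ✓
  (2) x = 3, target 3 ✓ (second branch holds)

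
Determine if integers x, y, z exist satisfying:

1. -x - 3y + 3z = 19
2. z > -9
Yes

Take x = -19, y = 0, z = 0. Substituting into each constraint:
  (1) 19 - 3(0) + 3(0) = 19 ✓
  (2) 0 > -9 ✓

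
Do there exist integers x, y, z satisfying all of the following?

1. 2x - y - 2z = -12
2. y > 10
Yes

Take x = 0, y = 12, z = 0. Substituting into each constraint:
  (1) 2(0) + (-12) - 2(0) = -12 ✓
  (2) 12 > 10 ✓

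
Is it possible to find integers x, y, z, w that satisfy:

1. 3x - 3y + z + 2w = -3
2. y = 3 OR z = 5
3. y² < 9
Yes

Take x = -2, y = 0, z = 5, w = -1. Substituting into each constraint:
  (1) 3(-2) - 3(0) + 5 + 2(-1) = -3 ✓
  (2) z = 5, target 5 ✓ (second branch holds)
  (3) y² = (0)² = 0, and 0 < 9 ✓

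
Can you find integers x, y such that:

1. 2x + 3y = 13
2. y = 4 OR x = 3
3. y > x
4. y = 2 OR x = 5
No

A contradictory subset is {2x + 3y = 13, y > x, y = 2 OR x = 5}. No integer assignment can satisfy these jointly:

  - 2x + 3y = 13: is a linear equation tying the variables together
  - y > x: bounds one variable relative to another variable
  - y = 2 OR x = 5: forces a choice: either y = 2 or x = 5

Split on the disjunction (y = 2 OR x = 5):
  • If y = 2: with y = 2, every remaining term of the linear equation is divisible by 2, so the left side is ≡ 0 (mod 2); but the right side 7 ≡ 1 (mod 2). No integers can satisfy it.
  • If x = 5: the equation forces y = 1, giving (x, y) = (5, 1), which violates y > x.
Both branches are infeasible, so the system has no integer solution.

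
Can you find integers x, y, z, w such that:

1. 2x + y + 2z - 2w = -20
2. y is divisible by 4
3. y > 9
Yes

Take x = -16, y = 12, z = 0, w = 0. Substituting into each constraint:
  (1) 2(-16) + 12 + 2(0) - 2(0) = -20 ✓
  (2) 12 = 4 × 3, remainder 0 ✓
  (3) 12 > 9 ✓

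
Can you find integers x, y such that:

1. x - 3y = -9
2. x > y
Yes

Take x = 6, y = 5. Substituting into each constraint:
  (1) 6 - 3(5) = -9 ✓
  (2) 6 > 5 ✓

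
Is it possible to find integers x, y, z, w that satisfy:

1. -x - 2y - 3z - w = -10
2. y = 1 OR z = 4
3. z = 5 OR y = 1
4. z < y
Yes

Take x = 8, y = 1, z = 0, w = 0. Substituting into each constraint:
  (1) (-8) - 2(1) - 3(0) + 0 = -10 ✓
  (2) y = 1, target 1 ✓ (first branch holds)
  (3) y = 1, target 1 ✓ (second branch holds)
  (4) 0 < 1 ✓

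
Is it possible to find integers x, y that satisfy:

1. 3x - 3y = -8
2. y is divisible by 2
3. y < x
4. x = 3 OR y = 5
No

Even the single constraint (3x - 3y = -8) is infeasible over the integers.

  - 3x - 3y = -8: every term on the left is divisible by 3, so the LHS ≡ 0 (mod 3), but the RHS -8 is not — no integer solution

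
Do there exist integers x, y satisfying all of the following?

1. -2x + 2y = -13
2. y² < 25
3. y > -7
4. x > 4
No

Even the single constraint (-2x + 2y = -13) is infeasible over the integers.

  - -2x + 2y = -13: every term on the left is divisible by 2, so the LHS ≡ 0 (mod 2), but the RHS -13 is not — no integer solution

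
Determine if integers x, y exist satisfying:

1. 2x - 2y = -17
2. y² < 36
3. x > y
No

Even the single constraint (2x - 2y = -17) is infeasible over the integers.

  - 2x - 2y = -17: every term on the left is divisible by 2, so the LHS ≡ 0 (mod 2), but the RHS -17 is not — no integer solution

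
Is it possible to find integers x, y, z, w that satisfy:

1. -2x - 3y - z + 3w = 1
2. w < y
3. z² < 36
Yes

Take x = -2, y = 0, z = 0, w = -1. Substituting into each constraint:
  (1) -2(-2) - 3(0) + 0 + 3(-1) = 1 ✓
  (2) -1 < 0 ✓
  (3) z² = (0)² = 0, and 0 < 36 ✓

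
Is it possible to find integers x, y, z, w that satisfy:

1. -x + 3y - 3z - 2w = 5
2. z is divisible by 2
Yes

Take x = 0, y = 3, z = 0, w = 2. Substituting into each constraint:
  (1) 0 + 3(3) - 3(0) - 2(2) = 5 ✓
  (2) 0 = 2 × 0, remainder 0 ✓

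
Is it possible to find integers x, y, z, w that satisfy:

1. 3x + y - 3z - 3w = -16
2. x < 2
Yes

Take x = -6, y = 2, z = 0, w = 0. Substituting into each constraint:
  (1) 3(-6) + 2 - 3(0) - 3(0) = -16 ✓
  (2) -6 < 2 ✓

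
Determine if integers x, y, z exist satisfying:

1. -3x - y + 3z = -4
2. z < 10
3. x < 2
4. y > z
Yes

Take x = 1, y = 1, z = 0. Substituting into each constraint:
  (1) -3(1) + (-1) + 3(0) = -4 ✓
  (2) 0 < 10 ✓
  (3) 1 < 2 ✓
  (4) 1 > 0 ✓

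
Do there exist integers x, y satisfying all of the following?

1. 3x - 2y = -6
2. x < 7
Yes

Take x = -2, y = 0. Substituting into each constraint:
  (1) 3(-2) - 2(0) = -6 ✓
  (2) -2 < 7 ✓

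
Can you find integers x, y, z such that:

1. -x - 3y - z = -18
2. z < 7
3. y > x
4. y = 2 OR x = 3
Yes

Take x = 3, y = 4, z = 3. Substituting into each constraint:
  (1) (-3) - 3(4) + (-3) = -18 ✓
  (2) 3 < 7 ✓
  (3) 4 > 3 ✓
  (4) x = 3, target 3 ✓ (second branch holds)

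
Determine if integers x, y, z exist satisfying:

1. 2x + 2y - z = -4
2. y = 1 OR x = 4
Yes

Take x = 4, y = 0, z = 12. Substituting into each constraint:
  (1) 2(4) + 2(0) + (-12) = -4 ✓
  (2) x = 4, target 4 ✓ (second branch holds)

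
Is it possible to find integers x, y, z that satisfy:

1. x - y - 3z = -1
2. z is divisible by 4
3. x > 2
Yes

Take x = 3, y = 4, z = 0. Substituting into each constraint:
  (1) 3 + (-4) - 3(0) = -1 ✓
  (2) 0 = 4 × 0, remainder 0 ✓
  (3) 3 > 2 ✓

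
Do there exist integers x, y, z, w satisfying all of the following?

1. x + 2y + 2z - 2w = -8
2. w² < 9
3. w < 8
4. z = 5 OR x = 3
Yes

Take x = 34, y = -26, z = 5, w = 0. Substituting into each constraint:
  (1) 34 + 2(-26) + 2(5) - 2(0) = -8 ✓
  (2) w² = (0)² = 0, and 0 < 9 ✓
  (3) 0 < 8 ✓
  (4) z = 5, target 5 ✓ (first branch holds)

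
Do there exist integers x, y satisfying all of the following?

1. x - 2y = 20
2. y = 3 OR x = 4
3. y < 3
Yes

Take x = 4, y = -8. Substituting into each constraint:
  (1) 4 - 2(-8) = 20 ✓
  (2) x = 4, target 4 ✓ (second branch holds)
  (3) -8 < 3 ✓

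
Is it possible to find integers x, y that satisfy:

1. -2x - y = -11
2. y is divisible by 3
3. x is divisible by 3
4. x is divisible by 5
No

A contradictory subset is {-2x - y = -11, y is divisible by 3, x is divisible by 3}. No integer assignment can satisfy these jointly:

  - -2x - y = -11: is a linear equation tying the variables together
  - y is divisible by 3: restricts y to multiples of 3
  - x is divisible by 3: restricts x to multiples of 3

Modular obstruction: writing x = 3x' and writing y = 3y', every remaining term of the linear equation is divisible by 3, so the left side is ≡ 0 (mod 3); but the right side -11 ≡ 1 (mod 3). No integers can satisfy it.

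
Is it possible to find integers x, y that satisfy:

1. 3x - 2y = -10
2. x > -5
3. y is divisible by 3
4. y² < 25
No

A contradictory subset is {3x - 2y = -10, y is divisible by 3}. No integer assignment can satisfy these jointly:

  - 3x - 2y = -10: is a linear equation tying the variables together
  - y is divisible by 3: restricts y to multiples of 3

Modular obstruction: writing y = 3y', every remaining term of the linear equation is divisible by 3, so the left side is ≡ 0 (mod 3); but the right side -10 ≡ 2 (mod 3). No integers can satisfy it.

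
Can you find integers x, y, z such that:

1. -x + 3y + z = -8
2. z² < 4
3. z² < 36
Yes

Take x = 8, y = 0, z = 0. Substituting into each constraint:
  (1) (-8) + 3(0) + 0 = -8 ✓
  (2) z² = (0)² = 0, and 0 < 4 ✓
  (3) z² = (0)² = 0, and 0 < 36 ✓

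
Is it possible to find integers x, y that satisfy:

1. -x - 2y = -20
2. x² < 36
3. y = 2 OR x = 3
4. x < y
No

A contradictory subset is {-x - 2y = -20, y = 2 OR x = 3, x < y}. No integer assignment can satisfy these jointly:

  - -x - 2y = -20: is a linear equation tying the variables together
  - y = 2 OR x = 3: forces a choice: either y = 2 or x = 3
  - x < y: bounds one variable relative to another variable

Split on the disjunction (y = 2 OR x = 3):
  • If y = 2: the equation forces x = 16, giving (y, x) = (2, 16), which violates y > x.
  • If x = 3: with x = 3, every remaining term of the linear equation is divisible by 2, so the left side is ≡ 0 (mod 2); but the right side -17 ≡ 1 (mod 2). No integers can satisfy it.
Both branches are infeasible, so the system has no integer solution.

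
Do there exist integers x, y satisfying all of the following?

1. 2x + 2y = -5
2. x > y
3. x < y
No

Even the single constraint (2x + 2y = -5) is infeasible over the integers.

  - 2x + 2y = -5: every term on the left is divisible by 2, so the LHS ≡ 0 (mod 2), but the RHS -5 is not — no integer solution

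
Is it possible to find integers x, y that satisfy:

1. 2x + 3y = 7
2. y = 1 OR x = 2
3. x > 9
No

The full constraint system is jointly infeasible over the integers. Each constraint and what it forces:

  - 2x + 3y = 7: is a linear equation tying the variables together
  - y = 1 OR x = 2: forces a choice: either y = 1 or x = 2
  - x > 9: bounds one variable relative to a constant

Split on the disjunction (y = 1 OR x = 2):
  • If y = 1: the equation forces x = 2, which contradicts the bound x ≥ 10.
  • If x = 2: this contradicts the bound x ≥ 10.
Both branches are infeasible, so the system has no integer solution.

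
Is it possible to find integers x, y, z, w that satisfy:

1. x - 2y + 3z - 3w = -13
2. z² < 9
Yes

Take x = 2, y = 0, z = 0, w = 5. Substituting into each constraint:
  (1) 2 - 2(0) + 3(0) - 3(5) = -13 ✓
  (2) z² = (0)² = 0, and 0 < 9 ✓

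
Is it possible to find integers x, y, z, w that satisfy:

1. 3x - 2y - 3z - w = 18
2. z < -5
Yes

Take x = 0, y = 0, z = -6, w = 0. Substituting into each constraint:
  (1) 3(0) - 2(0) - 3(-6) + 0 = 18 ✓
  (2) -6 < -5 ✓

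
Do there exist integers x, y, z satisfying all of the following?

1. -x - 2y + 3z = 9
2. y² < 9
Yes

Take x = -9, y = 0, z = 0. Substituting into each constraint:
  (1) 9 - 2(0) + 3(0) = 9 ✓
  (2) y² = (0)² = 0, and 0 < 9 ✓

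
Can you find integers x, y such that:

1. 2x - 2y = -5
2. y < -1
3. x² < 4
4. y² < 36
No

Even the single constraint (2x - 2y = -5) is infeasible over the integers.

  - 2x - 2y = -5: every term on the left is divisible by 2, so the LHS ≡ 0 (mod 2), but the RHS -5 is not — no integer solution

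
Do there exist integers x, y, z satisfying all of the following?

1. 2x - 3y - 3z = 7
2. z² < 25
Yes

Take x = 2, y = 0, z = -1. Substituting into each constraint:
  (1) 2(2) - 3(0) - 3(-1) = 7 ✓
  (2) z² = (-1)² = 1, and 1 < 25 ✓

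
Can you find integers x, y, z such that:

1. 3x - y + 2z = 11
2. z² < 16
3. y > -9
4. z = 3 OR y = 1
Yes

Take x = 4, y = 1, z = 0. Substituting into each constraint:
  (1) 3(4) + (-1) + 2(0) = 11 ✓
  (2) z² = (0)² = 0, and 0 < 16 ✓
  (3) 1 > -9 ✓
  (4) y = 1, target 1 ✓ (second branch holds)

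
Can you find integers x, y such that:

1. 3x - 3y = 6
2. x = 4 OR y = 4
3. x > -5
Yes

Take x = 4, y = 2. Substituting into each constraint:
  (1) 3(4) - 3(2) = 6 ✓
  (2) x = 4, target 4 ✓ (first branch holds)
  (3) 4 > -5 ✓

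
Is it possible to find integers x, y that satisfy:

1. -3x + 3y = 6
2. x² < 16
Yes

Take x = -2, y = 0. Substituting into each constraint:
  (1) -3(-2) + 3(0) = 6 ✓
  (2) x² = (-2)² = 4, and 4 < 16 ✓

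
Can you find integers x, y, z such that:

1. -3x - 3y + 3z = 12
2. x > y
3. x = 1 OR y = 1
Yes

Take x = 1, y = 0, z = 5. Substituting into each constraint:
  (1) -3(1) - 3(0) + 3(5) = 12 ✓
  (2) 1 > 0 ✓
  (3) x = 1, target 1 ✓ (first branch holds)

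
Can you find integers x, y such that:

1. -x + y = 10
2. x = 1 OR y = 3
Yes

Take x = 1, y = 11. Substituting into each constraint:
  (1) (-1) + 11 = 10 ✓
  (2) x = 1, target 1 ✓ (first branch holds)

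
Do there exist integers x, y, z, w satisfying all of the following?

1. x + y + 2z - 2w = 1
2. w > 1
Yes

Take x = 5, y = 0, z = 0, w = 2. Substituting into each constraint:
  (1) 5 + 0 + 2(0) - 2(2) = 1 ✓
  (2) 2 > 1 ✓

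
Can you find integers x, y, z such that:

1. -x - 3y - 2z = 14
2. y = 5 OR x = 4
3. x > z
Yes

Take x = 5, y = 5, z = -17. Substituting into each constraint:
  (1) (-5) - 3(5) - 2(-17) = 14 ✓
  (2) y = 5, target 5 ✓ (first branch holds)
  (3) 5 > -17 ✓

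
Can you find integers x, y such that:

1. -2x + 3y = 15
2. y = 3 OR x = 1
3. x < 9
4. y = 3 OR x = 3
Yes

Take x = -3, y = 3. Substituting into each constraint:
  (1) -2(-3) + 3(3) = 15 ✓
  (2) y = 3, target 3 ✓ (first branch holds)
  (3) -3 < 9 ✓
  (4) y = 3, target 3 ✓ (first branch holds)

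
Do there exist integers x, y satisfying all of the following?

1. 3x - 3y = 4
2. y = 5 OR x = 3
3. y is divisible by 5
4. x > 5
No

Even the single constraint (3x - 3y = 4) is infeasible over the integers.

  - 3x - 3y = 4: every term on the left is divisible by 3, so the LHS ≡ 0 (mod 3), but the RHS 4 is not — no integer solution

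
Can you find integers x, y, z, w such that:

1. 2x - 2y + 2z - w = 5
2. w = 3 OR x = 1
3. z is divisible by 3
Yes

Take x = 1, y = 0, z = 0, w = -3. Substituting into each constraint:
  (1) 2(1) - 2(0) + 2(0) + 3 = 5 ✓
  (2) x = 1, target 1 ✓ (second branch holds)
  (3) 0 = 3 × 0, remainder 0 ✓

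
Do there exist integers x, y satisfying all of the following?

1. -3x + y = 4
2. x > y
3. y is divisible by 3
No

A contradictory subset is {-3x + y = 4, y is divisible by 3}. No integer assignment can satisfy these jointly:

  - -3x + y = 4: is a linear equation tying the variables together
  - y is divisible by 3: restricts y to multiples of 3

Modular obstruction: writing y = 3y', every remaining term of the linear equation is divisible by 3, so the left side is ≡ 0 (mod 3); but the right side 4 ≡ 1 (mod 3). No integers can satisfy it.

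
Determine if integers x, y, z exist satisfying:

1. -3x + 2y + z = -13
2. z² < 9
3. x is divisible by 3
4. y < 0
Yes

Take x = 3, y = -3, z = 2. Substituting into each constraint:
  (1) -3(3) + 2(-3) + 2 = -13 ✓
  (2) z² = (2)² = 4, and 4 < 9 ✓
  (3) 3 = 3 × 1, remainder 0 ✓
  (4) -3 < 0 ✓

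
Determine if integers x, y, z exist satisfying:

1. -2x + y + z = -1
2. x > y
Yes

Take x = 1, y = 0, z = 1. Substituting into each constraint:
  (1) -2(1) + 0 + 1 = -1 ✓
  (2) 1 > 0 ✓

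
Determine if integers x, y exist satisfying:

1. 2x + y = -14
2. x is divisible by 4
Yes

Take x = 0, y = -14. Substituting into each constraint:
  (1) 2(0) + (-14) = -14 ✓
  (2) 0 = 4 × 0, remainder 0 ✓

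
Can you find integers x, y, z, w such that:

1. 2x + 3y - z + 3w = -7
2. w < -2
Yes

Take x = 0, y = 1, z = 1, w = -3. Substituting into each constraint:
  (1) 2(0) + 3(1) + (-1) + 3(-3) = -7 ✓
  (2) -3 < -2 ✓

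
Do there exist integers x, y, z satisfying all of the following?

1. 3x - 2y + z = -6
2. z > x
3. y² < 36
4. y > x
Yes

Take x = 0, y = 4, z = 2. Substituting into each constraint:
  (1) 3(0) - 2(4) + 2 = -6 ✓
  (2) 2 > 0 ✓
  (3) y² = (4)² = 16, and 16 < 36 ✓
  (4) 4 > 0 ✓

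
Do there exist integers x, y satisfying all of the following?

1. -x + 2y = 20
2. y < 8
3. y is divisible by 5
Yes

Take x = -20, y = 0. Substituting into each constraint:
  (1) 20 + 2(0) = 20 ✓
  (2) 0 < 8 ✓
  (3) 0 = 5 × 0, remainder 0 ✓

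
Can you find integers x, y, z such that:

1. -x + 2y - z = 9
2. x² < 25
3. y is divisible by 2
Yes

Take x = 0, y = 0, z = -9. Substituting into each constraint:
  (1) 0 + 2(0) + 9 = 9 ✓
  (2) x² = (0)² = 0, and 0 < 25 ✓
  (3) 0 = 2 × 0, remainder 0 ✓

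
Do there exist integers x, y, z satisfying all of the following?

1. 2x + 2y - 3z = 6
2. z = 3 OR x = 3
Yes

Take x = 3, y = 0, z = 0. Substituting into each constraint:
  (1) 2(3) + 2(0) - 3(0) = 6 ✓
  (2) x = 3, target 3 ✓ (second branch holds)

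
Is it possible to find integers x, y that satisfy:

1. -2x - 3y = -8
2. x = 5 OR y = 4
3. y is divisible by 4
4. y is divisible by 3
No

A contradictory subset is {-2x - 3y = -8, x = 5 OR y = 4, y is divisible by 3}. No integer assignment can satisfy these jointly:

  - -2x - 3y = -8: is a linear equation tying the variables together
  - x = 5 OR y = 4: forces a choice: either x = 5 or y = 4
  - y is divisible by 3: restricts y to multiples of 3

Split on the disjunction (x = 5 OR y = 4):
  • If x = 5: with x = 5, writing y = 3y', every remaining term of the linear equation is divisible by 9, so the left side is ≡ 0 (mod 9); but the right side 2 ≡ 2 (mod 9). No integers can satisfy it.
  • If y = 4: this contradicts the divisibility constraint — 4 is not a multiple of 3.
Both branches are infeasible, so the system has no integer solution.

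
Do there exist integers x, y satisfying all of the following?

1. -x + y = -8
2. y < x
Yes

Take x = 0, y = -8. Substituting into each constraint:
  (1) 0 + (-8) = -8 ✓
  (2) -8 < 0 ✓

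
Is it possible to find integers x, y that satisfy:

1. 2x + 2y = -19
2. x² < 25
No

Even the single constraint (2x + 2y = -19) is infeasible over the integers.

  - 2x + 2y = -19: every term on the left is divisible by 2, so the LHS ≡ 0 (mod 2), but the RHS -19 is not — no integer solution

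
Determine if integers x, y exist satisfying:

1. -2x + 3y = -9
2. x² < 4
Yes

Take x = 0, y = -3. Substituting into each constraint:
  (1) -2(0) + 3(-3) = -9 ✓
  (2) x² = (0)² = 0, and 0 < 4 ✓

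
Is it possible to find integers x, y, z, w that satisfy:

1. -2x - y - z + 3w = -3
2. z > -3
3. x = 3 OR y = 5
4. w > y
Yes

Take x = 0, y = 5, z = 16, w = 6. Substituting into each constraint:
  (1) -2(0) + (-5) + (-16) + 3(6) = -3 ✓
  (2) 16 > -3 ✓
  (3) y = 5, target 5 ✓ (second branch holds)
  (4) 6 > 5 ✓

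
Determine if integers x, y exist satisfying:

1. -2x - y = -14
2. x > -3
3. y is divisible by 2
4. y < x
Yes

Take x = 7, y = 0. Substituting into each constraint:
  (1) -2(7) + 0 = -14 ✓
  (2) 7 > -3 ✓
  (3) 0 = 2 × 0, remainder 0 ✓
  (4) 0 < 7 ✓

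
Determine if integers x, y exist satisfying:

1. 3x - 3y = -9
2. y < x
No

The full constraint system is jointly infeasible over the integers. Each constraint and what it forces:

  - 3x - 3y = -9: is a linear equation tying the variables together
  - y < x: bounds one variable relative to another variable

From the equation, x − y = -3, i.e. x − y = -3; but x > y requires x − y ≥ 1. Contradiction.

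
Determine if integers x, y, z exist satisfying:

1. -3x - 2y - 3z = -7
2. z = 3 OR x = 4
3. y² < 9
Yes

Take x = 0, y = -1, z = 3. Substituting into each constraint:
  (1) -3(0) - 2(-1) - 3(3) = -7 ✓
  (2) z = 3, target 3 ✓ (first branch holds)
  (3) y² = (-1)² = 1, and 1 < 9 ✓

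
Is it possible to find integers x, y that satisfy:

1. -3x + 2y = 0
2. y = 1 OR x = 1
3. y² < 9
No

A contradictory subset is {-3x + 2y = 0, y = 1 OR x = 1}. No integer assignment can satisfy these jointly:

  - -3x + 2y = 0: is a linear equation tying the variables together
  - y = 1 OR x = 1: forces a choice: either y = 1 or x = 1

Split on the disjunction (y = 1 OR x = 1):
  • If y = 1: with y = 1, every remaining term of the linear equation is divisible by 3, so the left side is ≡ 0 (mod 3); but the right side -2 ≡ 1 (mod 3). No integers can satisfy it.
  • If x = 1: with x = 1, every remaining term of the linear equation is divisible by 2, so the left side is ≡ 0 (mod 2); but the right side 3 ≡ 1 (mod 2). No integers can satisfy it.
Both branches are infeasible, so the system has no integer solution.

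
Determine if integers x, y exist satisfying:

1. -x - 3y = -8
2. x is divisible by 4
Yes

Take x = -4, y = 4. Substituting into each constraint:
  (1) 4 - 3(4) = -8 ✓
  (2) -4 = 4 × -1, remainder 0 ✓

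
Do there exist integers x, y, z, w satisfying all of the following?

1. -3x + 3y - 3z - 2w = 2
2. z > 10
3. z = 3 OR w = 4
No

The full constraint system is jointly infeasible over the integers. Each constraint and what it forces:

  - -3x + 3y - 3z - 2w = 2: is a linear equation tying the variables together
  - z > 10: bounds one variable relative to a constant
  - z = 3 OR w = 4: forces a choice: either z = 3 or w = 4

Split on the disjunction (z = 3 OR w = 4):
  • If z = 3: this contradicts the bound z ≥ 11.
  • If w = 4: with w = 4, every remaining term of the linear equation is divisible by 3, so the left side is ≡ 0 (mod 3); but the right side 10 ≡ 1 (mod 3). No integers can satisfy it.
Both branches are infeasible, so the system has no integer solution.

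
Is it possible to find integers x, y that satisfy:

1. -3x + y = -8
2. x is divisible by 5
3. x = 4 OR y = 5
No

The full constraint system is jointly infeasible over the integers. Each constraint and what it forces:

  - -3x + y = -8: is a linear equation tying the variables together
  - x is divisible by 5: restricts x to multiples of 5
  - x = 4 OR y = 5: forces a choice: either x = 4 or y = 5

Split on the disjunction (x = 4 OR y = 5):
  • If x = 4: this contradicts the divisibility constraint — 4 is not a multiple of 5.
  • If y = 5: with y = 5, writing x = 5x', every remaining term of the linear equation is divisible by 15, so the left side is ≡ 0 (mod 15); but the right side -13 ≡ 2 (mod 15). No integers can satisfy it.
Both branches are infeasible, so the system has no integer solution.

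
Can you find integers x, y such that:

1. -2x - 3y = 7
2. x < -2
Yes

Take x = -5, y = 1. Substituting into each constraint:
  (1) -2(-5) - 3(1) = 7 ✓
  (2) -5 < -2 ✓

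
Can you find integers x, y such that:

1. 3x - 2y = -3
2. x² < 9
Yes

Take x = -1, y = 0. Substituting into each constraint:
  (1) 3(-1) - 2(0) = -3 ✓
  (2) x² = (-1)² = 1, and 1 < 9 ✓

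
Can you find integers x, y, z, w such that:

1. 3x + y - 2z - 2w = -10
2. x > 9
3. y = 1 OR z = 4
Yes

Take x = 10, y = 0, z = 4, w = 16. Substituting into each constraint:
  (1) 3(10) + 0 - 2(4) - 2(16) = -10 ✓
  (2) 10 > 9 ✓
  (3) z = 4, target 4 ✓ (second branch holds)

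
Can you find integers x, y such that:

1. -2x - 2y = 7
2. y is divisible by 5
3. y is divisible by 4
No

Even the single constraint (-2x - 2y = 7) is infeasible over the integers.

  - -2x - 2y = 7: every term on the left is divisible by 2, so the LHS ≡ 0 (mod 2), but the RHS 7 is not — no integer solution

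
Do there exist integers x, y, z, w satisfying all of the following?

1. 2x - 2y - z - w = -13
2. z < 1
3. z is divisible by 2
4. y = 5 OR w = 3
Yes

Take x = -5, y = 0, z = 0, w = 3. Substituting into each constraint:
  (1) 2(-5) - 2(0) + 0 + (-3) = -13 ✓
  (2) 0 < 1 ✓
  (3) 0 = 2 × 0, remainder 0 ✓
  (4) w = 3, target 3 ✓ (second branch holds)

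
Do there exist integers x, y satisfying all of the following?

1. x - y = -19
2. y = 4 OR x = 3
Yes

Take x = 3, y = 22. Substituting into each constraint:
  (1) 3 + (-22) = -19 ✓
  (2) x = 3, target 3 ✓ (second branch holds)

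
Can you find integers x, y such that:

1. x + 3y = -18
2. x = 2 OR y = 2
Yes

Take x = -24, y = 2. Substituting into each constraint:
  (1) (-24) + 3(2) = -18 ✓
  (2) y = 2, target 2 ✓ (second branch holds)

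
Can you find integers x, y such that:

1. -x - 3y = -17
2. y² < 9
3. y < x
Yes

Take x = 17, y = 0. Substituting into each constraint:
  (1) (-17) - 3(0) = -17 ✓
  (2) y² = (0)² = 0, and 0 < 9 ✓
  (3) 0 < 17 ✓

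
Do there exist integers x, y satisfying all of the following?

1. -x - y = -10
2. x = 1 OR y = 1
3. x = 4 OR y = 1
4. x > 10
No

A contradictory subset is {-x - y = -10, x = 1 OR y = 1, x > 10}. No integer assignment can satisfy these jointly:

  - -x - y = -10: is a linear equation tying the variables together
  - x = 1 OR y = 1: forces a choice: either x = 1 or y = 1
  - x > 10: bounds one variable relative to a constant

Split on the disjunction (x = 1 OR y = 1):
  • If x = 1: this contradicts the bound x ≥ 11.
  • If y = 1: the equation forces x = 9, which contradicts the bound x ≥ 11.
Both branches are infeasible, so the system has no integer solution.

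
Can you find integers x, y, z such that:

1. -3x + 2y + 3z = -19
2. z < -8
Yes

Take x = -2, y = 1, z = -9. Substituting into each constraint:
  (1) -3(-2) + 2(1) + 3(-9) = -19 ✓
  (2) -9 < -8 ✓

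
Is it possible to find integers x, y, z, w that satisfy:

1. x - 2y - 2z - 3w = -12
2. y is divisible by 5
Yes

Take x = -12, y = 0, z = 0, w = 0. Substituting into each constraint:
  (1) (-12) - 2(0) - 2(0) - 3(0) = -12 ✓
  (2) 0 = 5 × 0, remainder 0 ✓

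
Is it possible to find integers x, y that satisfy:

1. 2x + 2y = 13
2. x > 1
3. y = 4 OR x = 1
No

Even the single constraint (2x + 2y = 13) is infeasible over the integers.

  - 2x + 2y = 13: every term on the left is divisible by 2, so the LHS ≡ 0 (mod 2), but the RHS 13 is not — no integer solution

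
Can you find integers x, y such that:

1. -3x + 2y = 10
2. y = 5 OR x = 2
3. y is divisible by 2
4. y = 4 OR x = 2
Yes

Take x = 2, y = 8. Substituting into each constraint:
  (1) -3(2) + 2(8) = 10 ✓
  (2) x = 2, target 2 ✓ (second branch holds)
  (3) 8 = 2 × 4, remainder 0 ✓
  (4) x = 2, target 2 ✓ (second branch holds)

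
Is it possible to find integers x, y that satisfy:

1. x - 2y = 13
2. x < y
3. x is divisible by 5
Yes

Take x = -15, y = -14. Substituting into each constraint:
  (1) (-15) - 2(-14) = 13 ✓
  (2) -15 < -14 ✓
  (3) -15 = 5 × -3, remainder 0 ✓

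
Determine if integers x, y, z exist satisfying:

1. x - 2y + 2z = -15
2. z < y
Yes

Take x = -13, y = 0, z = -1. Substituting into each constraint:
  (1) (-13) - 2(0) + 2(-1) = -15 ✓
  (2) -1 < 0 ✓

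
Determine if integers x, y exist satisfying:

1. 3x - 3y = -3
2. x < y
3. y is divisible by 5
Yes

Take x = -1, y = 0. Substituting into each constraint:
  (1) 3(-1) - 3(0) = -3 ✓
  (2) -1 < 0 ✓
  (3) 0 = 5 × 0, remainder 0 ✓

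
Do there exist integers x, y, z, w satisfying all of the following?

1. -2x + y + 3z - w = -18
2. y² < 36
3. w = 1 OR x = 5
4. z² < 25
Yes

Take x = 5, y = -1, z = 0, w = 7. Substituting into each constraint:
  (1) -2(5) + (-1) + 3(0) + (-7) = -18 ✓
  (2) y² = (-1)² = 1, and 1 < 36 ✓
  (3) x = 5, target 5 ✓ (second branch holds)
  (4) z² = (0)² = 0, and 0 < 25 ✓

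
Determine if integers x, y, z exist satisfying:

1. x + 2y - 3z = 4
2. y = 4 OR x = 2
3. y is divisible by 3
No

The full constraint system is jointly infeasible over the integers. Each constraint and what it forces:

  - x + 2y - 3z = 4: is a linear equation tying the variables together
  - y = 4 OR x = 2: forces a choice: either y = 4 or x = 2
  - y is divisible by 3: restricts y to multiples of 3

Split on the disjunction (y = 4 OR x = 2):
  • If y = 4: this contradicts the divisibility constraint — 4 is not a multiple of 3.
  • If x = 2: with x = 2, writing y = 3y', every remaining term of the linear equation is divisible by 3, so the left side is ≡ 0 (mod 3); but the right side 2 ≡ 2 (mod 3). No integers can satisfy it.
Both branches are infeasible, so the system has no integer solution.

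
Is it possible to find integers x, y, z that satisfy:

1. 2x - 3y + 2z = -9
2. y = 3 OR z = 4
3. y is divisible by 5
Yes

Take x = -1, y = 5, z = 4. Substituting into each constraint:
  (1) 2(-1) - 3(5) + 2(4) = -9 ✓
  (2) z = 4, target 4 ✓ (second branch holds)
  (3) 5 = 5 × 1, remainder 0 ✓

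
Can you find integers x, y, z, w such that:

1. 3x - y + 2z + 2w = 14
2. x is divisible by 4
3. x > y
Yes

Take x = 0, y = -2, z = 0, w = 6. Substituting into each constraint:
  (1) 3(0) + 2 + 2(0) + 2(6) = 14 ✓
  (2) 0 = 4 × 0, remainder 0 ✓
  (3) 0 > -2 ✓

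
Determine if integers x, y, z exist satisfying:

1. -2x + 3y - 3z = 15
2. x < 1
Yes

Take x = -9, y = 0, z = 1. Substituting into each constraint:
  (1) -2(-9) + 3(0) - 3(1) = 15 ✓
  (2) -9 < 1 ✓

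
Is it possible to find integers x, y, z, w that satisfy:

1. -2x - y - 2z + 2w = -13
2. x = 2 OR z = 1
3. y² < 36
Yes

Take x = 2, y = -1, z = 5, w = 0. Substituting into each constraint:
  (1) -2(2) + 1 - 2(5) + 2(0) = -13 ✓
  (2) x = 2, target 2 ✓ (first branch holds)
  (3) y² = (-1)² = 1, and 1 < 36 ✓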